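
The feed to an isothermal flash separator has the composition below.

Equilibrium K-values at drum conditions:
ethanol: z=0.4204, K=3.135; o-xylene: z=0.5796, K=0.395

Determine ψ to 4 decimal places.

ψ = 0.4234

Rachford–Rice: g(ψ) = Σ zᵢ(Kᵢ−1)/(1+ψ(Kᵢ−1)) = 0.
Feasibility: ΣzᵢKᵢ = 1.5469, Σzᵢ/Kᵢ = 1.6014 — both > 1, two phases present.
Newton iteration, ψ⁰ = 0.5:
  ψ = 0.5000: g = -0.06861, g' = -0.8844 → ψ = 0.4224
  ψ = 0.4224: g = 0.00090, g' = -0.9126 → ψ = 0.4234
Converged at ψ = 0.4234.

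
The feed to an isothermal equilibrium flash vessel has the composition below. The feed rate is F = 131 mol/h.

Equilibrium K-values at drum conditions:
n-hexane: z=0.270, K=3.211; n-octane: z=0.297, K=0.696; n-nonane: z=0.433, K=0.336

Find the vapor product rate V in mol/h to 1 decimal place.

Iterate (Newton) starting at ψ = 0.34:
  ψ = 0.340: g = -0.1313, g' = -0.783 → ψ = 0.172
  ψ = 0.172: g = 0.0123, g' = -0.966 → ψ = 0.185
Converged at ψ = 0.185.
Then V = ψ·F = 0.1852·131 = 24.3 mol/h and L = F − V = 106.7 mol/h.

V = 24.3 mol/h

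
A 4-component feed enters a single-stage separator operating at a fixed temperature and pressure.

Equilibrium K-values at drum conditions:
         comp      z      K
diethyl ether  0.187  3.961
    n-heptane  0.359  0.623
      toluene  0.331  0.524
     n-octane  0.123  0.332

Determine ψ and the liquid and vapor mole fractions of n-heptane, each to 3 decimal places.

ψ = 0.130, x_n-heptane = 0.377, y_n-heptane = 0.235

Newton–Raphson from ψ = 0.63:
  ψ = 0.630: g = -0.3512, g' = -0.604 → ψ = 0.049
  ψ = 0.049: g = 0.0999, g' = -1.443 → ψ = 0.118
  ψ = 0.118: g = 0.0127, g' = -1.106 → ψ = 0.129
  ψ = 0.129: g = 0.0002, g' = -1.064 → ψ = 0.130
Converged at ψ = 0.130.
Compositions from xᵢ = zᵢ/(1+ψ(Kᵢ−1)), yᵢ = Kᵢxᵢ:
  diethyl ether: x = 0.135, y = 0.535
  n-heptane: x = 0.377, y = 0.235
  toluene: x = 0.353, y = 0.185
  n-octane: x = 0.135, y = 0.045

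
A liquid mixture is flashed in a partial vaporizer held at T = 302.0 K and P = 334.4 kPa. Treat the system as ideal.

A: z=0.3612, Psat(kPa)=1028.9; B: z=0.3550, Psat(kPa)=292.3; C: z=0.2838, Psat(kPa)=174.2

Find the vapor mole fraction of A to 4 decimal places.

y_A = 0.4082

Raoult's law: Kᵢ = Pᵢˢᵃᵗ/P = Pᵢˢᵃᵗ/334.4.
  K_A = 1028.9/334.4 = 3.076854, K_B = 292.3/334.4 = 0.874103, K_C = 174.2/334.4 = 0.520933
Material balance + equilibrium reduce to Σ zᵢ(Kᵢ−1)/(1+ψ(Kᵢ−1)) = 0.
Check two-phase: ΣzᵢKᵢ = 1.5695 > 1 and Σzᵢ/Kᵢ = 1.0683 > 1, so g(0) = 0.5695 > 0 and g(1) = -0.0683 < 0.
Iterate (Newton) starting at ψ = 0.44:
  ψ = 0.4400: g = 0.17238, g' = -0.5362 → ψ = 0.7615
  ψ = 0.7615: g = 0.02712, g' = -0.4021 → ψ = 0.8289
  ψ = 0.8289: g = 0.00022, g' = -0.3966 → ψ = 0.8295
Converged at ψ = 0.8295.
Compositions from xᵢ = zᵢ/(1+ψ(Kᵢ−1)), yᵢ = Kᵢxᵢ:
  A: x = 0.1327, y = 0.4082
  B: x = 0.3964, y = 0.3465
  C: x = 0.4709, y = 0.2453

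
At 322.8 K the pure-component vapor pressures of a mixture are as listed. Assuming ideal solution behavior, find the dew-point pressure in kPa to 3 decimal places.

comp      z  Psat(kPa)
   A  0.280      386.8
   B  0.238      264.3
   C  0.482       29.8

Pdew = 56.183 kPa

At the dew point ψ → 1, so Σzᵢ/Kᵢ = 1 with Kᵢ = Pᵢˢᵃᵗ/P ⇒ 1/P = Σzᵢ/Pᵢˢᵃᵗ.
1/P = 0.280/386.8 + 0.238/264.3 + 0.482/29.8 = 0.017799 ⇒ P = 56.183 kPa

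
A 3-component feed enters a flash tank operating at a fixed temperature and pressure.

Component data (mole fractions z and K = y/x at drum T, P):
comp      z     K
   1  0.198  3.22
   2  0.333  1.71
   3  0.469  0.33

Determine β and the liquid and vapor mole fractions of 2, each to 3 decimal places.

β = 0.384, x_2 = 0.262, y_2 = 0.447

Newton iteration, β⁰ = 0.5:
  β = 0.500: g = -0.0897, g' = -0.787 → β = 0.386
  β = 0.386: g = -0.0015, g' = -0.769 → β = 0.384
Converged at β = 0.384.
Compositions from xᵢ = zᵢ/(1+β(Kᵢ−1)), yᵢ = Kᵢxᵢ:
  1: x = 0.107, y = 0.344
  2: x = 0.262, y = 0.447
  3: x = 0.631, y = 0.208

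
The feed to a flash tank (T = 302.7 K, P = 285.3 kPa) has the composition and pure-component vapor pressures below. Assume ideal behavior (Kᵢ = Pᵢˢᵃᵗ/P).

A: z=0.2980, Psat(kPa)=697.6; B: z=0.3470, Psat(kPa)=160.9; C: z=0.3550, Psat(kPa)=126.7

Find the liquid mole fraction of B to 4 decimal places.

x_B = 0.3651

Raoult's law: Kᵢ = Pᵢˢᵃᵗ/P = Pᵢˢᵃᵗ/285.3.
  K_A = 697.6/285.3 = 2.445145, K_B = 160.9/285.3 = 0.563968, K_C = 126.7/285.3 = 0.444094
Material balance + equilibrium reduce to Σ zᵢ(Kᵢ−1)/(1+ψ(Kᵢ−1)) = 0.
Check two-phase: ΣzᵢKᵢ = 1.0820 > 1 and Σzᵢ/Kᵢ = 1.5365 > 1, so g(0) = 0.0820 > 0 and g(1) = -0.5365 < 0.
Iterate (Newton) starting at ψ = 0.5:
  ψ = 0.5000: g = -0.21680, g' = -0.5281 → ψ = 0.0894
  ψ = 0.0894: g = 0.01624, g' = -0.6810 → ψ = 0.1133
  ψ = 0.1133: g = 0.00029, g' = -0.6575 → ψ = 0.1137
Converged at ψ = 0.1137.
Compositions from xᵢ = zᵢ/(1+ψ(Kᵢ−1)), yᵢ = Kᵢxᵢ:
  A: x = 0.2559, y = 0.6258
  B: x = 0.3651, y = 0.2059
  C: x = 0.3790, y = 0.1683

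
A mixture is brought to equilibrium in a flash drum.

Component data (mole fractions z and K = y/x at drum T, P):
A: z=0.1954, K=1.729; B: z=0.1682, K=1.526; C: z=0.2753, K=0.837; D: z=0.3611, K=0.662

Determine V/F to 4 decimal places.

Newton–Raphson from V/F = 0.56:
  V/F = 0.5600: g = -0.03043, g' = -0.1518 → V/F = 0.3595
  V/F = 0.3595: g = 0.00068, g' = -0.1598 → V/F = 0.3637
Converged at V/F = 0.3637.

V/F = 0.3637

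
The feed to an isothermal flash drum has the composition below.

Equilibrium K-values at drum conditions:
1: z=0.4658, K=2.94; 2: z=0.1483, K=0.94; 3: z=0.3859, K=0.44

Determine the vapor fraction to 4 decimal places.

Let ψ = V/F and solve Σ zᵢ(Kᵢ−1)/(1+ψ(Kᵢ−1)) = 0.
Check two-phase: ΣzᵢKᵢ = 1.6786 > 1 and Σzᵢ/Kᵢ = 1.1932 > 1, so g(0) = 0.6786 > 0 and g(1) = -0.1932 < 0.
Newton–Raphson from ψ = 0.5:
  ψ = 0.5000: g = 0.14939, g' = -0.6857 → ψ = 0.7179
  ψ = 0.7179: g = 0.00701, g' = -0.6452 → ψ = 0.7287
Converged at ψ = 0.7287.

ψ = 0.7287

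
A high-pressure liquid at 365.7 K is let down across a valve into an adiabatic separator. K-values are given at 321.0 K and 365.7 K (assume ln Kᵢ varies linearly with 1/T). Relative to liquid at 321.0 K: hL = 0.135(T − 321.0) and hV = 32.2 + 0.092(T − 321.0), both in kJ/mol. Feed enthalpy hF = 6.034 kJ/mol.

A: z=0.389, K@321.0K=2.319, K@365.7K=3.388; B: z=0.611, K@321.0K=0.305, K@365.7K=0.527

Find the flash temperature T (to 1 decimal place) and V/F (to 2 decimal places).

T = 327.1 K, V/F = 0.16

Adiabatic flash: solve Rachford–Rice at each trial T, then check hF = ψ·hV(T) + (1−ψ)·hL(T).
  T = 321.0 K: K = (2.319, 0.305), RR gives ψ = 0.096, H_out = 3.107 kJ/mol
  T = 365.7 K: K = (3.388, 0.527), RR gives ψ = 0.567, H_out = 23.188 kJ/mol
  T = 343.4 K: K = (2.839, 0.408), RR gives ψ = 0.325, H_out = 13.184 kJ/mol
  T = 332.2 K: K = (2.575, 0.355), RR gives ψ = 0.215, H_out = 8.324 kJ/mol
  T = 326.6 K: K = (2.446, 0.329), RR gives ψ = 0.157, H_out = 5.785 kJ/mol
  T = 329.4 K: K = (2.510, 0.342), RR gives ψ = 0.186, H_out = 7.068 kJ/mol
  T = 328.0 K: K = (2.478, 0.336), RR gives ψ = 0.172, H_out = 6.431 kJ/mol
Linear interpolation between T = 326.6 (H_out = 5.785) and T = 328.0 (H_out = 6.431) on hF = 6.034 gives T ≈ 327.1 K, at which ψ = 0.16.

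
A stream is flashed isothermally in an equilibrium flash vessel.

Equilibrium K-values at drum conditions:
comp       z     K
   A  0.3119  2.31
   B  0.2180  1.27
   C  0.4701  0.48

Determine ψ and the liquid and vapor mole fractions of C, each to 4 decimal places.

ψ = 0.4283, x_C = 0.6048, y_C = 0.2903

Material balance + equilibrium reduce to Σ zᵢ(Kᵢ−1)/(1+ψ(Kᵢ−1)) = 0.
Check two-phase: ΣzᵢKᵢ = 1.2230 > 1 and Σzᵢ/Kᵢ = 1.2861 > 1, so g(0) = 0.2230 > 0 and g(1) = -0.2861 < 0.
Iterate (Newton) starting at ψ = 0.6:
  ψ = 0.6000: g = -0.07588, g' = -0.4481 → ψ = 0.4307
  ψ = 0.4307: g = -0.00105, g' = -0.4426 → ψ = 0.4283
Converged at ψ = 0.4283.
Compositions from xᵢ = zᵢ/(1+ψ(Kᵢ−1)), yᵢ = Kᵢxᵢ:
  A: x = 0.1998, y = 0.4615
  B: x = 0.1954, y = 0.2482
  C: x = 0.6048, y = 0.2903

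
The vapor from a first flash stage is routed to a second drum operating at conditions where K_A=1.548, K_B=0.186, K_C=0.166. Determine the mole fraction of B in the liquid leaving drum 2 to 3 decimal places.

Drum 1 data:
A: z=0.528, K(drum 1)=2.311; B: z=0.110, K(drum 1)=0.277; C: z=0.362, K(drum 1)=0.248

Drum 1:
Iterate (Newton) starting at ψ₁ = 0.5:
  ψ₁ = 0.500: g = -0.1427, g' = -0.998 → ψ₁ = 0.357
  ψ₁ = 0.357: g = -0.0078, g' = -0.908 → ψ₁ = 0.348
Converged at ψ₁ = 0.348.
Drum-1 compositions:
  A: x = 0.362, y = 0.838
  B: x = 0.147, y = 0.041
  C: x = 0.491, y = 0.122
Drum-2 feed = drum-1 vapor: z₂ = (0.8376, 0.0407, 0.1216).
Drum 2:
Rachford–Rice: g(ψ₂) = Σ zᵢ(Kᵢ−1)/(1+ψ₂(Kᵢ−1)) = 0.
g(0) = ΣzᵢKᵢ − 1 = 0.324 and g(1) = 1 − Σzᵢ/Kᵢ = -0.493, so a root lies in (0, 1).
Newton–Raphson from ψ₂ = 0.61:
  ψ₂ = 0.610: g = 0.0717, g' = -0.598 → ψ₂ = 0.730
  ψ₂ = 0.730: g = -0.0130, g' = -0.844 → ψ₂ = 0.714
Converged at ψ₂ = 0.714.
  A: x = 0.602, y = 0.932
  B: x = 0.097, y = 0.018
  C: x = 0.301, y = 0.050

x_B (drum 2) = 0.097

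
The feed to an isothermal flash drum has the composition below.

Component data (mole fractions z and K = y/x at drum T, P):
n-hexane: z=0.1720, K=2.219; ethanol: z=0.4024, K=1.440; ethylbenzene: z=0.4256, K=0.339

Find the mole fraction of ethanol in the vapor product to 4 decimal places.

y_ethanol = 0.5294

Newton iteration, V/F⁰ = 0.5:
  V/F = 0.5000: g = -0.14480, g' = -0.5659 → V/F = 0.2441
  V/F = 0.2441: g = -0.01398, g' = -0.4797 → V/F = 0.2150
  V/F = 0.2150: g = -0.00003, g' = -0.4781 → V/F = 0.2149
Converged at V/F = 0.2149.
Compositions from xᵢ = zᵢ/(1+V/F(Kᵢ−1)), yᵢ = Kᵢxᵢ:
  n-hexane: x = 0.1363, y = 0.3024
  ethanol: x = 0.3676, y = 0.5294
  ethylbenzene: x = 0.4961, y = 0.1682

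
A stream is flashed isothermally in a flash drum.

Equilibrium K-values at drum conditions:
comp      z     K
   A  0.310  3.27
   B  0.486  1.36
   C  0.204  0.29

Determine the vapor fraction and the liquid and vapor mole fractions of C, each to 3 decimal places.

Rachford–Rice: g(ψ) = Σ zᵢ(Kᵢ−1)/(1+ψ(Kᵢ−1)) = 0.
Check two-phase: ΣzᵢKᵢ = 1.734 > 1 and Σzᵢ/Kᵢ = 1.156 > 1, so g(0) = 0.734 > 0 and g(1) = -0.156 < 0.
Newton–Raphson from ψ = 0.63:
  ψ = 0.630: g = 0.1701, g' = -0.649 → ψ = 0.892
  ψ = 0.892: g = -0.0301, g' = -0.976 → ψ = 0.861
  ψ = 0.861: g = -0.0012, g' = -0.901 → ψ = 0.860
Converged at ψ = 0.860.
Compositions from xᵢ = zᵢ/(1+ψ(Kᵢ−1)), yᵢ = Kᵢxᵢ:
  A: x = 0.105, y = 0.343
  B: x = 0.371, y = 0.505
  C: x = 0.524, y = 0.152

ψ = 0.860, x_C = 0.524, y_C = 0.152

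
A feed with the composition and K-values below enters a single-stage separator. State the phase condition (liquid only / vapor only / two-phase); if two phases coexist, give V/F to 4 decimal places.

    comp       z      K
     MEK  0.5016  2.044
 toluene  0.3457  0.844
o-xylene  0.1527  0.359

two-phase, V/F = 0.8505

ΣzᵢKᵢ = 1.3719; Σzᵢ/Kᵢ = 1.0803.
Both exceed 1, so a two-phase solution exists.
Rachford–Rice: g(ψ) = Σ zᵢ(Kᵢ−1)/(1+ψ(Kᵢ−1)) = 0.
Newton–Raphson from ψ = 0.37:
  ψ = 0.3700: g = 0.19221, g' = -0.4018 → ψ = 0.8484
  ψ = 0.8484: g = 0.00098, g' = -0.4664 → ψ = 0.8505
Converged at ψ = 0.8505.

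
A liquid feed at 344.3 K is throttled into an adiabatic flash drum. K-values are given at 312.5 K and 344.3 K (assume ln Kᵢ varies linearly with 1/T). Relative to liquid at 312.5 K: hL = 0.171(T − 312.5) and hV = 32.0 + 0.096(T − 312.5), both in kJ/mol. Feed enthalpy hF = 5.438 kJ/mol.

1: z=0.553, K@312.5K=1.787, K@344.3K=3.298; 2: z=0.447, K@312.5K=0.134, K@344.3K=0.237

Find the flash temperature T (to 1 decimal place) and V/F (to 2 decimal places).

T = 315.7 K, V/F = 0.15

Adiabatic flash: solve Rachford–Rice at each trial T, then check hF = ψ·hV(T) + (1−ψ)·hL(T).
  T = 312.5 K: K = (1.787, 0.134), RR gives ψ = 0.071, H_out = 2.259 kJ/mol
  T = 344.3 K: K = (3.298, 0.237), RR gives ψ = 0.530, H_out = 21.141 kJ/mol
  T = 328.4 K: K = (2.464, 0.181), RR gives ψ = 0.370, H_out = 14.106 kJ/mol
  T = 320.4 K: K = (2.105, 0.156), RR gives ψ = 0.251, H_out = 9.221 kJ/mol
  T = 316.4 K: K = (1.939, 0.145), RR gives ψ = 0.171, H_out = 6.076 kJ/mol
  T = 314.4 K: K = (1.860, 0.139), RR gives ψ = 0.123, H_out = 4.232 kJ/mol
Linear interpolation between T = 314.4 (H_out = 4.232) and T = 316.4 (H_out = 6.076) on hF = 5.438 gives T ≈ 315.7 K, at which ψ = 0.15.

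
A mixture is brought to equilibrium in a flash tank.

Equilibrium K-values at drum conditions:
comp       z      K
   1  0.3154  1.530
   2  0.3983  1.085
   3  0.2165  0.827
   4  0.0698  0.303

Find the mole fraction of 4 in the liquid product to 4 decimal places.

Newton–Raphson from V/F = 0.46:
  V/F = 0.4600: g = 0.05467, g' = -0.1410 → V/F = 0.8476
  V/F = 0.8476: g = -0.01586, g' = -0.2561 → V/F = 0.7857
  V/F = 0.7857: g = -0.00114, g' = -0.2211 → V/F = 0.7805
Converged at V/F = 0.7805.
Compositions from xᵢ = zᵢ/(1+V/F(Kᵢ−1)), yᵢ = Kᵢxᵢ:
  1: x = 0.2231, y = 0.3414
  2: x = 0.3735, y = 0.4053
  3: x = 0.2503, y = 0.2070
  4: x = 0.1531, y = 0.0464

x_4 = 0.1531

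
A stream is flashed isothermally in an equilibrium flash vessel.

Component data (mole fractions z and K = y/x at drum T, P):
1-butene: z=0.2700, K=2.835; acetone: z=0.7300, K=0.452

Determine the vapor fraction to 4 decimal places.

Let ψ = V/F and solve Σ zᵢ(Kᵢ−1)/(1+ψ(Kᵢ−1)) = 0.
Check two-phase: ΣzᵢKᵢ = 1.0954 > 1 and Σzᵢ/Kᵢ = 1.7103 > 1, so g(0) = 0.0954 > 0 and g(1) = -0.7103 < 0.
Binary case is linear: z₁(K₁−1)(1+ψ(K₂−1)) + z₂(K₂−1)(1+ψ(K₁−1)) = 0
⇒ ψ = [z₁(K₁−1)+z₂(K₂−1)] / [−(K₁−1)(K₂−1)] = 0.09541/1.00558 = 0.0949

ψ = 0.0949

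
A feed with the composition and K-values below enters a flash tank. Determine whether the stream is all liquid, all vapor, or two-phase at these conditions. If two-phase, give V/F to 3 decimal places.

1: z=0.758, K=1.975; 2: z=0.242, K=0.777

all vapor

ΣzᵢKᵢ = 1.685; Σzᵢ/Kᵢ = 0.695.
Since Σzᵢ/Kᵢ < 1 the mixture is above its dew point — single vapor phase.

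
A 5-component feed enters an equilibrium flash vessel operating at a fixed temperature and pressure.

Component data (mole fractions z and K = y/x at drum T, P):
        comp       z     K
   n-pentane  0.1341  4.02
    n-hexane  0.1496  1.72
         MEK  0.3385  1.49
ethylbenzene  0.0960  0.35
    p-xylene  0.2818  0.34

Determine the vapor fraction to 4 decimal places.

ψ = 0.5057

Rachford–Rice: g(ψ) = Σ zᵢ(Kᵢ−1)/(1+ψ(Kᵢ−1)) = 0.
Feasibility: ΣzᵢKᵢ = 1.4302, Σzᵢ/Kᵢ = 1.4506 — both > 1, two phases present.
Newton–Raphson from ψ = 0.5:
  ψ = 0.5000: g = 0.00373, g' = -0.6510 → ψ = 0.5057
Converged at ψ = 0.5057.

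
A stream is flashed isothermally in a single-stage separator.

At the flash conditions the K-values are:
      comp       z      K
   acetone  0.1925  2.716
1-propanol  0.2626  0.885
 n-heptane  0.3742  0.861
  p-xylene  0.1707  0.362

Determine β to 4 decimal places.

Rachford–Rice: g(β) = Σ zᵢ(Kᵢ−1)/(1+β(Kᵢ−1)) = 0.
g(0) = ΣzᵢKᵢ − 1 = 0.1392 and g(1) = 1 − Σzᵢ/Kᵢ = -0.2738, so a root lies in (0, 1).
Newton iteration, β⁰ = 0.39:
  β = 0.3900: g = -0.03370, g' = -0.3385 → β = 0.2904
  β = 0.2904: g = 0.00134, g' = -0.3687 → β = 0.2941
Converged at β = 0.2941.

β = 0.2941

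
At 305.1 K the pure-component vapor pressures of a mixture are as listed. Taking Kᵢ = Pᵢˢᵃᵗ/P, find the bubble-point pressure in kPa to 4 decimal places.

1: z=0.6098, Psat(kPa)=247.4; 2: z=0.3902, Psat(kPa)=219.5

Pbub = 236.5134 kPa

At the bubble point ψ → 0, so ΣzᵢKᵢ = 1 with Kᵢ = Pᵢˢᵃᵗ/P ⇒ P = ΣzᵢPᵢˢᵃᵗ.
P = 0.6098·247.4 + 0.3902·219.5 = 236.5134 kPa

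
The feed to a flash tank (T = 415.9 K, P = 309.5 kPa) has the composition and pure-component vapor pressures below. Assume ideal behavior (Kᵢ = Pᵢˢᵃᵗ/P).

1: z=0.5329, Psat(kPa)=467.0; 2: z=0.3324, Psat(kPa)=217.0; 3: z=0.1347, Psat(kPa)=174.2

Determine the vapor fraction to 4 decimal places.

ψ = 0.6398

Raoult's law: Kᵢ = Pᵢˢᵃᵗ/P = Pᵢˢᵃᵗ/309.5.
  K_1 = 467.0/309.5 = 1.508885, K_2 = 217.0/309.5 = 0.701131, K_3 = 174.2/309.5 = 0.562843
Rachford–Rice: g(ψ) = Σ zᵢ(Kᵢ−1)/(1+ψ(Kᵢ−1)) = 0.
Check two-phase: ΣzᵢKᵢ = 1.1130 > 1 and Σzᵢ/Kᵢ = 1.0666 > 1, so g(0) = 0.1130 > 0 and g(1) = -0.0666 < 0.
Iterate (Newton) starting at ψ = 0.5:
  ψ = 0.5000: g = 0.02403, g' = -0.1709 → ψ = 0.6406
  ψ = 0.6406: g = -0.00014, g' = -0.1736 → ψ = 0.6398
Converged at ψ = 0.6398.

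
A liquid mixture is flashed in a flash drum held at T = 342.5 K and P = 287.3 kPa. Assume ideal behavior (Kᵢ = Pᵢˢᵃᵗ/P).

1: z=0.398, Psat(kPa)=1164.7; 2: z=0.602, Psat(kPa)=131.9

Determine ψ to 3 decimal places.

ψ = 0.539

Raoult's law: Kᵢ = Pᵢˢᵃᵗ/P = Pᵢˢᵃᵗ/287.3.
  K_1 = 1164.7/287.3 = 4.05395, K_2 = 131.9/287.3 = 0.45910
Let ψ = V/F and solve Σ zᵢ(Kᵢ−1)/(1+ψ(Kᵢ−1)) = 0.
Feasibility: ΣzᵢKᵢ = 1.890, Σzᵢ/Kᵢ = 1.409 — both > 1, two phases present.
Binary case is linear: z₁(K₁−1)(1+ψ(K₂−1)) + z₂(K₂−1)(1+ψ(K₁−1)) = 0
⇒ ψ = [z₁(K₁−1)+z₂(K₂−1)] / [−(K₁−1)(K₂−1)] = 0.8899/1.6519 = 0.539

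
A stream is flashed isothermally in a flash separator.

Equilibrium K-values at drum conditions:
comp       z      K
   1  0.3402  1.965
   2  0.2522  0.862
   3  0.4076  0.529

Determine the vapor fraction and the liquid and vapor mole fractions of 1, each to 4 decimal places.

ψ = 0.2835, x_1 = 0.2671, y_1 = 0.5249

Newton–Raphson from ψ = 0.5:
  ψ = 0.5000: g = -0.06706, g' = -0.3044 → ψ = 0.2797
  ψ = 0.2797: g = 0.00120, g' = -0.3216 → ψ = 0.2835
Converged at ψ = 0.2835.
Compositions from xᵢ = zᵢ/(1+ψ(Kᵢ−1)), yᵢ = Kᵢxᵢ:
  1: x = 0.2671, y = 0.5249
  2: x = 0.2625, y = 0.2262
  3: x = 0.4704, y = 0.2488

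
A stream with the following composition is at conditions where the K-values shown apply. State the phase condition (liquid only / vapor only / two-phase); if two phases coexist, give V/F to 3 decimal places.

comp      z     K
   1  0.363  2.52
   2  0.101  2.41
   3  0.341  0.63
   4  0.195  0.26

ΣzᵢKᵢ = 1.424; Σzᵢ/Kᵢ = 1.477.
Both exceed 1, so a two-phase solution exists.
Rachford–Rice: g(ψ) = Σ zᵢ(Kᵢ−1)/(1+ψ(Kᵢ−1)) = 0.
Newton–Raphson from ψ = 0.59:
  ψ = 0.590: g = -0.0489, g' = -0.706 → ψ = 0.521
  ψ = 0.521: g = -0.0009, g' = -0.682 → ψ = 0.519
Converged at ψ = 0.519.

two-phase, V/F = 0.519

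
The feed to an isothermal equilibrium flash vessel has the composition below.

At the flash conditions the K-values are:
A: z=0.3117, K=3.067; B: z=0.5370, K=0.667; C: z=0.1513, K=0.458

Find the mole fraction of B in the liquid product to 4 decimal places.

Let β = V/F and solve Σ zᵢ(Kᵢ−1)/(1+β(Kᵢ−1)) = 0.
Check two-phase: ΣzᵢKᵢ = 1.3835 > 1 and Σzᵢ/Kᵢ = 1.2371 > 1, so g(0) = 0.3835 > 0 and g(1) = -0.2371 < 0.
Newton–Raphson from β = 0.5:
  β = 0.5000: g = -0.01020, g' = -0.4914 → β = 0.4793
  β = 0.4793: g = 0.00010, g' = -0.5015 → β = 0.4795
Converged at β = 0.4795.
Compositions from xᵢ = zᵢ/(1+β(Kᵢ−1)), yᵢ = Kᵢxᵢ:
  A: x = 0.1566, y = 0.4801
  B: x = 0.6390, y = 0.4262
  C: x = 0.2044, y = 0.0936

x_B = 0.6390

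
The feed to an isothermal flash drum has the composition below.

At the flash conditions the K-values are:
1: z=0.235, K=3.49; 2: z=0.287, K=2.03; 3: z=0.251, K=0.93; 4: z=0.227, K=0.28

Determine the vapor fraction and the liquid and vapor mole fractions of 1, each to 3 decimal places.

Rachford–Rice: g(ψ) = Σ zᵢ(Kᵢ−1)/(1+ψ(Kᵢ−1)) = 0.
Check two-phase: ΣzᵢKᵢ = 1.700 > 1 and Σzᵢ/Kᵢ = 1.289 > 1, so g(0) = 0.700 > 0 and g(1) = -0.289 < 0.
Newton iteration, ψ⁰ = 0.5:
  ψ = 0.500: g = 0.1822, g' = -0.710 → ψ = 0.756
  ψ = 0.756: g = -0.0084, g' = -0.840 → ψ = 0.746
Converged at ψ = 0.746.
Compositions from xᵢ = zᵢ/(1+ψ(Kᵢ−1)), yᵢ = Kᵢxᵢ:
  1: x = 0.082, y = 0.287
  2: x = 0.162, y = 0.329
  3: x = 0.265, y = 0.246
  4: x = 0.491, y = 0.137

ψ = 0.746, x_1 = 0.082, y_1 = 0.287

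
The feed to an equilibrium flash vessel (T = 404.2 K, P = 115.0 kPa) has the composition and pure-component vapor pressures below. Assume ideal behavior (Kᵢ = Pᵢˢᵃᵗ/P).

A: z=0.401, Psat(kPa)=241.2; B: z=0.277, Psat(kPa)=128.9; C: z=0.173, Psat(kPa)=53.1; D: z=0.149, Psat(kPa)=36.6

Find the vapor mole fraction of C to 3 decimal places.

y_C = 0.116

Raoult's law: Kᵢ = Pᵢˢᵃᵗ/P = Pᵢˢᵃᵗ/115.0.
  K_A = 241.2/115.0 = 2.09739, K_B = 128.9/115.0 = 1.12087, K_C = 53.1/115.0 = 0.46174, K_D = 36.6/115.0 = 0.31826
Rachford–Rice: g(β) = Σ zᵢ(Kᵢ−1)/(1+β(Kᵢ−1)) = 0.
Check two-phase: ΣzᵢKᵢ = 1.279 > 1 and Σzᵢ/Kᵢ = 1.281 > 1, so g(0) = 0.279 > 0 and g(1) = -0.281 < 0.
Newton–Raphson from β = 0.36:
  β = 0.360: g = 0.0974, g' = -0.451 → β = 0.576
  β = 0.576: g = -0.0014, g' = -0.478 → β = 0.573
Converged at β = 0.573.
Compositions from xᵢ = zᵢ/(1+β(Kᵢ−1)), yᵢ = Kᵢxᵢ:
  A: x = 0.246, y = 0.516
  B: x = 0.259, y = 0.290
  C: x = 0.250, y = 0.116
  D: x = 0.245, y = 0.078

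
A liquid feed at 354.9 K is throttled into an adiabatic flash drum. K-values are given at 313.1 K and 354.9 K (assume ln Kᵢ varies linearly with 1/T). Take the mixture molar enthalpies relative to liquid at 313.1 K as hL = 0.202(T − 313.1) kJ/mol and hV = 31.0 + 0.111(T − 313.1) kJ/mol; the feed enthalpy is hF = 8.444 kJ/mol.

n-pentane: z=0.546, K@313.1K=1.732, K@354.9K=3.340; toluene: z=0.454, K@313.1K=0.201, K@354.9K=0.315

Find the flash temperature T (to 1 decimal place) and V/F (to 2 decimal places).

T = 320.4 K, V/F = 0.23

Adiabatic flash: solve Rachford–Rice at each trial T, then check hF = ψ·hV(T) + (1−ψ)·hL(T).
  T = 313.1 K: K = (1.732, 0.201), RR gives ψ = 0.063, H_out = 1.957 kJ/mol
  T = 354.9 K: K = (3.340, 0.315), RR gives ψ = 0.603, H_out = 24.845 kJ/mol
  T = 334.0 K: K = (2.455, 0.255), RR gives ψ = 0.421, H_out = 16.474 kJ/mol
  T = 323.6 K: K = (2.075, 0.227), RR gives ψ = 0.285, H_out = 10.673 kJ/mol
  T = 318.4 K: K = (1.900, 0.214), RR gives ψ = 0.191, H_out = 6.888 kJ/mol
  T = 321.0 K: K = (1.987, 0.221), RR gives ψ = 0.241, H_out = 8.882 kJ/mol
  T = 319.7 K: K = (1.943, 0.217), RR gives ψ = 0.216, H_out = 7.913 kJ/mol
Linear interpolation between T = 319.7 (H_out = 7.913) and T = 321.0 (H_out = 8.882) on hF = 8.444 gives T ≈ 320.4 K, at which ψ = 0.23.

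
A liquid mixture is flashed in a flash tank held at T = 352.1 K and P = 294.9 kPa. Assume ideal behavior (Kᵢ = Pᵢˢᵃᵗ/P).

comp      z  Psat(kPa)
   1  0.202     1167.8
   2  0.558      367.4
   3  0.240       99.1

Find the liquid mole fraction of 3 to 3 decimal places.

Raoult's law: Kᵢ = Pᵢˢᵃᵗ/P = Pᵢˢᵃᵗ/294.9.
  K_1 = 1167.8/294.9 = 3.95999, K_2 = 367.4/294.9 = 1.24585, K_3 = 99.1/294.9 = 0.33605
Rachford–Rice: g(V/F) = Σ zᵢ(Kᵢ−1)/(1+V/F(Kᵢ−1)) = 0.
g(0) = ΣzᵢKᵢ − 1 = 0.576 and g(1) = 1 − Σzᵢ/Kᵢ = -0.213, so a root lies in (0, 1).
Newton iteration, V/F⁰ = 0.56:
  V/F = 0.560: g = 0.0919, g' = -0.545 → V/F = 0.729
  V/F = 0.729: g = -0.0030, g' = -0.599 → V/F = 0.724
Converged at V/F = 0.724.
Compositions from xᵢ = zᵢ/(1+V/F(Kᵢ−1)), yᵢ = Kᵢxᵢ:
  1: x = 0.064, y = 0.255
  2: x = 0.474, y = 0.590
  3: x = 0.462, y = 0.155

x_3 = 0.462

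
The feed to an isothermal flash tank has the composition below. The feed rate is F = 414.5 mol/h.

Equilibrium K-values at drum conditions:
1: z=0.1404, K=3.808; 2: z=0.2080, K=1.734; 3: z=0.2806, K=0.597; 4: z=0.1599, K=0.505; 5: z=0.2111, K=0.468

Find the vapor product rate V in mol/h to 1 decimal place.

V = 113.4 mol/h

Let ψ = V/F and solve Σ zᵢ(Kᵢ−1)/(1+ψ(Kᵢ−1)) = 0.
g(0) = ΣzᵢKᵢ − 1 = 0.2424 and g(1) = 1 − Σzᵢ/Kᵢ = -0.3945, so a root lies in (0, 1).
Newton–Raphson from ψ = 0.5:
  ψ = 0.5000: g = -0.12413, g' = -0.5031 → ψ = 0.2533
  ψ = 0.2533: g = 0.01291, g' = -0.6453 → ψ = 0.2733
  ψ = 0.2733: g = 0.00022, g' = -0.6239 → ψ = 0.2736
Converged at ψ = 0.2736.
Then V = ψ·F = 0.2736·414.5 = 113.4 mol/h and L = F − V = 301.1 mol/h.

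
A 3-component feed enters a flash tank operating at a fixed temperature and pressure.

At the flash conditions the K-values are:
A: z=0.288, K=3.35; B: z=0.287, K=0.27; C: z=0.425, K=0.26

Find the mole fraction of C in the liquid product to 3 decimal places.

x_C = 0.455

Material balance + equilibrium reduce to Σ zᵢ(Kᵢ−1)/(1+β(Kᵢ−1)) = 0.
g(0) = ΣzᵢKᵢ − 1 = 0.153 and g(1) = 1 − Σzᵢ/Kᵢ = -1.784, so a root lies in (0, 1).
Newton iteration, β⁰ = 0.5:
  β = 0.500: g = -0.5180, g' = -1.302 → β = 0.102
  β = 0.102: g = -0.0208, g' = -1.485 → β = 0.088
Converged at β = 0.088.
Compositions from xᵢ = zᵢ/(1+β(Kᵢ−1)), yᵢ = Kᵢxᵢ:
  A: x = 0.238, y = 0.799
  B: x = 0.307, y = 0.083
  C: x = 0.455, y = 0.118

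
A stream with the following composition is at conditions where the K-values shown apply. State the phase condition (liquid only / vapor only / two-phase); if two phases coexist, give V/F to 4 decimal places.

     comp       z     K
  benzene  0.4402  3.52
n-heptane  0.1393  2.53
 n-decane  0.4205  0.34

ΣzᵢKᵢ = 2.0449; Σzᵢ/Kᵢ = 1.4169.
Both exceed 1, so a two-phase solution exists.
Material balance + equilibrium reduce to Σ zᵢ(Kᵢ−1)/(1+ψ(Kᵢ−1)) = 0.
Newton–Raphson from ψ = 0.5:
  ψ = 0.5000: g = 0.19737, g' = -1.0600 → ψ = 0.6862
  ψ = 0.6862: g = 0.00316, g' = -1.0648 → ψ = 0.6892
Converged at ψ = 0.6892.

two-phase, V/F = 0.6892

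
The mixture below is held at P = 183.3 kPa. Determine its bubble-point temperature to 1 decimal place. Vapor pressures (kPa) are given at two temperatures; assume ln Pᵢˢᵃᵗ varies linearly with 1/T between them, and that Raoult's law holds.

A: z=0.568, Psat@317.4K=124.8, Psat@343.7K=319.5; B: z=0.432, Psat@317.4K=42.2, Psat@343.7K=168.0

T = 335.1 K

Bubble-point temperature: ΣzᵢPᵢˢᵃᵗ(T) = P. Interpolate ln Pᵢˢᵃᵗ = aᵢ + bᵢ/T.
  T = 317.4 K: ΣzᵢPᵢˢᵃᵗ = 89.12 kPa
  T = 343.7 K: ΣzᵢPᵢˢᵃᵗ = 254.05 kPa
  T = 330.5 K: ΣzᵢPᵢˢᵃᵗ = 152.64 kPa
  T = 337.1 K: ΣzᵢPᵢˢᵃᵗ = 197.69 kPa
  T = 333.8 K: ΣzᵢPᵢˢᵃᵗ = 173.89 kPa
  T = 335.5 K: ΣzᵢPᵢˢᵃᵗ = 185.82 kPa
Interpolating between 333.8 K and 335.5 K gives T ≈ 335.1 K.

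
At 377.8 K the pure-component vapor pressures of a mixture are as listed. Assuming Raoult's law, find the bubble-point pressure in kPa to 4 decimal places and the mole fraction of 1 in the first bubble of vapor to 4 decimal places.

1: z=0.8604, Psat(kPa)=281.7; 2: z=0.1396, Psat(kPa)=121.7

At the bubble point ψ → 0, so ΣzᵢKᵢ = 1 with Kᵢ = Pᵢˢᵃᵗ/P ⇒ P = ΣzᵢPᵢˢᵃᵗ.
P = 0.8604·281.7 + 0.1396·121.7 = 259.3640 kPa
yᵢ = zᵢPᵢˢᵃᵗ/P ⇒ y_1 = 0.8604·281.7/259.3640 = 0.9345

Pbub = 259.3640 kPa, y_1 = 0.9345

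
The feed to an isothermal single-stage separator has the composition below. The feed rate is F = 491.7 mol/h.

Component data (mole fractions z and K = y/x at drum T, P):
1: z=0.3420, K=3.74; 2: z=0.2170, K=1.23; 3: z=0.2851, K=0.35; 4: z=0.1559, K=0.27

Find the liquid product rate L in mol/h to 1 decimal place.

L = 253.0 mol/h

Newton iteration, V/F⁰ = 0.5:
  V/F = 0.5000: g = -0.01361, g' = -0.9368 → V/F = 0.4855
Converged at V/F = 0.4855.
Then V = V/F·F = 0.4855·491.7 = 238.7 mol/h and L = F − V = 253.0 mol/h.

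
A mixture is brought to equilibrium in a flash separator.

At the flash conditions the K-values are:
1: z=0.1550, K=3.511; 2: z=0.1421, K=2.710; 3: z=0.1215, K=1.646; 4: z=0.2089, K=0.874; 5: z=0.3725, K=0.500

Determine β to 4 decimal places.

β = 0.6792

Material balance + equilibrium reduce to Σ zᵢ(Kᵢ−1)/(1+β(Kᵢ−1)) = 0.
Check two-phase: ΣzᵢKᵢ = 1.4981 > 1 and Σzᵢ/Kᵢ = 1.1544 > 1, so g(0) = 0.4981 > 0 and g(1) = -0.1544 < 0.
Newton iteration, β⁰ = 0.5:
  β = 0.5000: g = 0.08645, g' = -0.5112 → β = 0.6691
  β = 0.6691: g = 0.00470, g' = -0.4654 → β = 0.6792
Converged at β = 0.6792.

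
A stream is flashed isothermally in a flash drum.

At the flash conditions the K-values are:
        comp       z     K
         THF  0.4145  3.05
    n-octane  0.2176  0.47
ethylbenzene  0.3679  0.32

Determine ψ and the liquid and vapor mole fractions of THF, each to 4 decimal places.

ψ = 0.3757, x_THF = 0.2342, y_THF = 0.7142

Rachford–Rice: g(ψ) = Σ zᵢ(Kᵢ−1)/(1+ψ(Kᵢ−1)) = 0.
g(0) = ΣzᵢKᵢ − 1 = 0.4842 and g(1) = 1 − Σzᵢ/Kᵢ = -0.7486, so a root lies in (0, 1).
Newton iteration, ψ⁰ = 0.63:
  ψ = 0.6300: g = -0.23999, g' = -0.9902 → ψ = 0.3876
  ψ = 0.3876: g = -0.01138, g' = -0.9514 → ψ = 0.3757
Converged at ψ = 0.3757.
Compositions from xᵢ = zᵢ/(1+ψ(Kᵢ−1)), yᵢ = Kᵢxᵢ:
  THF: x = 0.2342, y = 0.7142
  n-octane: x = 0.2717, y = 0.1277
  ethylbenzene: x = 0.4941, y = 0.1581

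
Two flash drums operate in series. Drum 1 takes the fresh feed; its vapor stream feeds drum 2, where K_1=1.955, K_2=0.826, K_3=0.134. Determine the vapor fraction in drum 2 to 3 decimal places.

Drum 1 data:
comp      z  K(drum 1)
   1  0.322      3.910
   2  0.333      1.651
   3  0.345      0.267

Drum 1:
Material balance + equilibrium reduce to Σ zᵢ(Kᵢ−1)/(1+ψ₁(Kᵢ−1)) = 0.
Check two-phase: ΣzᵢKᵢ = 1.901 > 1 and Σzᵢ/Kᵢ = 1.576 > 1, so g(0) = 0.901 > 0 and g(1) = -0.576 < 0.
Newton–Raphson from ψ₁ = 0.5:
  ψ₁ = 0.500: g = 0.1460, g' = -0.995 → ψ₁ = 0.647
  ψ₁ = 0.647: g = -0.0032, g' = -1.068 → ψ₁ = 0.644
Converged at ψ₁ = 0.644.
Drum-1 compositions:
  1: x = 0.112, y = 0.438
  2: x = 0.235, y = 0.387
  3: x = 0.653, y = 0.174
Drum-2 feed = drum-1 vapor: z₂ = (0.4382, 0.3874, 0.1744).
Drum 2:
Let ψ₂ = V/F and solve Σ zᵢ(Kᵢ−1)/(1+ψ₂(Kᵢ−1)) = 0.
Check two-phase: ΣzᵢKᵢ = 1.200 > 1 and Σzᵢ/Kᵢ = 1.995 > 1, so g(0) = 0.200 > 0 and g(1) = -0.995 < 0.
Iterate (Newton) starting at ψ₂ = 0.5:
  ψ₂ = 0.500: g = -0.0570, g' = -0.604 → ψ₂ = 0.406
  ψ₂ = 0.406: g = -0.0037, g' = -0.532 → ψ₂ = 0.399
Converged at ψ₂ = 0.399.
  1: x = 0.317, y = 0.620
  2: x = 0.416, y = 0.344
  3: x = 0.266, y = 0.036

V/F (drum 2) = 0.399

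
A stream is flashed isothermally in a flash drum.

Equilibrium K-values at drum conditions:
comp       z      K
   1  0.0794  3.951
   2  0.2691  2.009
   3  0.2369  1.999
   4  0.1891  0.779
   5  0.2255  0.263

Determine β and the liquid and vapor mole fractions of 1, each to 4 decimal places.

Rachford–Rice: g(β) = Σ zᵢ(Kᵢ−1)/(1+β(Kᵢ−1)) = 0.
g(0) = ΣzᵢKᵢ − 1 = 0.5345 and g(1) = 1 − Σzᵢ/Kᵢ = -0.3727, so a root lies in (0, 1).
Newton iteration, β⁰ = 0.45:
  β = 0.4500: g = 0.15558, g' = -0.6553 → β = 0.6874
  β = 0.6874: g = -0.00814, g' = -0.7700 → β = 0.6769
  β = 0.6769: g = -0.00006, g' = -0.7583 → β = 0.6768
Converged at β = 0.6768.
Compositions from xᵢ = zᵢ/(1+β(Kᵢ−1)), yᵢ = Kᵢxᵢ:
  1: x = 0.0265, y = 0.1047
  2: x = 0.1599, y = 0.3213
  3: x = 0.1413, y = 0.2825
  4: x = 0.2224, y = 0.1732
  5: x = 0.4499, y = 0.1183

β = 0.6768, x_1 = 0.0265, y_1 = 0.1047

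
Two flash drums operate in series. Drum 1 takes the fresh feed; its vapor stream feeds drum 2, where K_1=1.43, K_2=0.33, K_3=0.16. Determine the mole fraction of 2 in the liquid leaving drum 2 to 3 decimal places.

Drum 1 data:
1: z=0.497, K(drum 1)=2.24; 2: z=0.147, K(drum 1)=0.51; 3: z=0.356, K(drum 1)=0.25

x_2 (drum 2) = 0.140

Drum 1:
Let ψ₁ = V/F and solve Σ zᵢ(Kᵢ−1)/(1+ψ₁(Kᵢ−1)) = 0.
Feasibility: ΣzᵢKᵢ = 1.277, Σzᵢ/Kᵢ = 1.934 — both > 1, two phases present.
Iterate (Newton) starting at ψ₁ = 0.5:
  ψ₁ = 0.500: g = -0.1422, g' = -0.866 → ψ₁ = 0.336
  ψ₁ = 0.336: g = -0.0080, g' = -0.789 → ψ₁ = 0.326
Converged at ψ₁ = 0.326.
Drum-1 compositions:
  1: x = 0.354, y = 0.793
  2: x = 0.175, y = 0.089
  3: x = 0.471, y = 0.118
Drum-2 feed = drum-1 vapor: z₂ = (0.7930, 0.0892, 0.1178).
Drum 2:
Material balance + equilibrium reduce to Σ zᵢ(Kᵢ−1)/(1+ψ₂(Kᵢ−1)) = 0.
Check two-phase: ΣzᵢKᵢ = 1.182 > 1 and Σzᵢ/Kᵢ = 1.561 > 1, so g(0) = 0.182 > 0 and g(1) = -0.561 < 0.
Newton iteration, ψ₂⁰ = 0.63:
  ψ₂ = 0.630: g = -0.0452, g' = -0.586 → ψ₂ = 0.553
  ψ₂ = 0.553: g = -0.0041, g' = -0.486 → ψ₂ = 0.544
Converged at ψ₂ = 0.544.
  1: x = 0.643, y = 0.919
  2: x = 0.140, y = 0.046
  3: x = 0.217, y = 0.035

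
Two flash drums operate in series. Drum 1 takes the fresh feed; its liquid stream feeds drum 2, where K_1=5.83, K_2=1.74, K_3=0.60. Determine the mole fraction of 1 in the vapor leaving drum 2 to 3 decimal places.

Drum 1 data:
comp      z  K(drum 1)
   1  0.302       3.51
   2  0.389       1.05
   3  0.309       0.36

y_1 (drum 2) = 0.144

Drum 1:
Rachford–Rice: g(ψ₁) = Σ zᵢ(Kᵢ−1)/(1+ψ₁(Kᵢ−1)) = 0.
Feasibility: ΣzᵢKᵢ = 1.580, Σzᵢ/Kᵢ = 1.315 — both > 1, two phases present.
Newton iteration, ψ₁⁰ = 0.54:
  ψ₁ = 0.540: g = 0.0386, g' = -0.639 → ψ₁ = 0.600
  ψ₁ = 0.600: g = 0.0001, g' = -0.637 → ψ₁ = 0.601
Converged at ψ₁ = 0.601.
Drum-1 compositions:
  1: x = 0.120, y = 0.423
  2: x = 0.378, y = 0.397
  3: x = 0.502, y = 0.181
Drum-2 feed = drum-1 liquid: z₂ = (0.1204, 0.3777, 0.5019).
Drum 2:
Newton iteration, ψ₂⁰ = 0.5:
  ψ₂ = 0.500: g = 0.1234, g' = -0.477 → ψ₂ = 0.759
  ψ₂ = 0.759: g = 0.0154, g' = -0.379 → ψ₂ = 0.799
  ψ₂ = 0.799: g = 0.0001, g' = -0.374 → ψ₂ = 0.800
Converged at ψ₂ = 0.800.
  1: x = 0.025, y = 0.144
  2: x = 0.237, y = 0.413
  3: x = 0.738, y = 0.443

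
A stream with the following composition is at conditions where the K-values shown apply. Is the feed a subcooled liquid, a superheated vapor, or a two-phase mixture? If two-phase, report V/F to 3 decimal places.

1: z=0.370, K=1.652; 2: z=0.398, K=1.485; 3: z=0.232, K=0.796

ΣzᵢKᵢ = 1.387; Σzᵢ/Kᵢ = 0.783.
Since Σzᵢ/Kᵢ < 1 the mixture is above its dew point — single vapor phase.

superheated vapor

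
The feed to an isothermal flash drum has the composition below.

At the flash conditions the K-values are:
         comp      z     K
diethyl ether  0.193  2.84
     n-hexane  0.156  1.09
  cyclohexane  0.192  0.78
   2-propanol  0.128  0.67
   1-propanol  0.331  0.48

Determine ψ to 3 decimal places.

ψ = 0.184

Rachford–Rice: g(ψ) = Σ zᵢ(Kᵢ−1)/(1+ψ(Kᵢ−1)) = 0.
Check two-phase: ΣzᵢKᵢ = 1.113 > 1 and Σzᵢ/Kᵢ = 1.338 > 1, so g(0) = 0.113 > 0 and g(1) = -0.338 < 0.
Iterate (Newton) starting at ψ = 0.5:
  ψ = 0.500: g = -0.1322, g' = -0.374 → ψ = 0.146
  ψ = 0.146: g = 0.0195, g' = -0.537 → ψ = 0.182
  ψ = 0.182: g = 0.0006, g' = -0.503 → ψ = 0.184
Converged at ψ = 0.184.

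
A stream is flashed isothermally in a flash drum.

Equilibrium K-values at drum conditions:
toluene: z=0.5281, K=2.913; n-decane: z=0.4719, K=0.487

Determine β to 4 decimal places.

β = 0.7828

Material balance + equilibrium reduce to Σ zᵢ(Kᵢ−1)/(1+β(Kᵢ−1)) = 0.
g(0) = ΣzᵢKᵢ − 1 = 0.7682 and g(1) = 1 − Σzᵢ/Kᵢ = -0.1503, so a root lies in (0, 1).
Binary case is linear: z₁(K₁−1)(1+β(K₂−1)) + z₂(K₂−1)(1+β(K₁−1)) = 0
⇒ β = [z₁(K₁−1)+z₂(K₂−1)] / [−(K₁−1)(K₂−1)] = 0.76817/0.98137 = 0.7828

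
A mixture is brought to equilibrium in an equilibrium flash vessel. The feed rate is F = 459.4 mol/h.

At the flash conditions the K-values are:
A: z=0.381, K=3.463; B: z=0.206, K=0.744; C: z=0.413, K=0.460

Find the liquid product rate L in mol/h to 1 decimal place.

L = 193.1 mol/h

Let β = V/F and solve Σ zᵢ(Kᵢ−1)/(1+β(Kᵢ−1)) = 0.
g(0) = ΣzᵢKᵢ − 1 = 0.663 and g(1) = 1 − Σzᵢ/Kᵢ = -0.285, so a root lies in (0, 1).
Newton–Raphson from β = 0.44:
  β = 0.440: g = 0.0984, g' = -0.757 → β = 0.570
  β = 0.570: g = 0.0064, g' = -0.670 → β = 0.580
Converged at β = 0.580.
Then V = β·F = 0.5796·459.4 = 266.3 mol/h and L = F − V = 193.1 mol/h.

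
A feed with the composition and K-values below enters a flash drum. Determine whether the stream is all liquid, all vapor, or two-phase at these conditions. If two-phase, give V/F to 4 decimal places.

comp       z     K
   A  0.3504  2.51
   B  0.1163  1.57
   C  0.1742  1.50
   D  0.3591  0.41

ΣzᵢKᵢ = 1.4706; Σzᵢ/Kᵢ = 1.2057.
Both exceed 1, so a two-phase solution exists.
Iterate (Newton) starting at ψ = 0.35:
  ψ = 0.3500: g = 0.20855, g' = -0.5983 → ψ = 0.6986
  ψ = 0.6986: g = 0.00904, g' = -0.5942 → ψ = 0.7138
  ψ = 0.7138: g = -0.00005, g' = -0.6008 → ψ = 0.7137
Converged at ψ = 0.7137.

two-phase, V/F = 0.7137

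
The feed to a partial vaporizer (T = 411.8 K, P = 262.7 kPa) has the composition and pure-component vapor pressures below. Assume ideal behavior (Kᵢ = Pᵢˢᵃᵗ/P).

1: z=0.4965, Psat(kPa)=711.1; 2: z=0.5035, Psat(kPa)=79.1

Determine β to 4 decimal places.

Raoult's law: Kᵢ = Pᵢˢᵃᵗ/P = Pᵢˢᵃᵗ/262.7.
  K_1 = 711.1/262.7 = 2.706890, K_2 = 79.1/262.7 = 0.301104
Let β = V/F and solve Σ zᵢ(Kᵢ−1)/(1+β(Kᵢ−1)) = 0.
Feasibility: ΣzᵢKᵢ = 1.4956, Σzᵢ/Kᵢ = 1.8556 — both > 1, two phases present.
Binary case is linear: z₁(K₁−1)(1+β(K₂−1)) + z₂(K₂−1)(1+β(K₁−1)) = 0
⇒ β = [z₁(K₁−1)+z₂(K₂−1)] / [−(K₁−1)(K₂−1)] = 0.49558/1.19294 = 0.4154

β = 0.4154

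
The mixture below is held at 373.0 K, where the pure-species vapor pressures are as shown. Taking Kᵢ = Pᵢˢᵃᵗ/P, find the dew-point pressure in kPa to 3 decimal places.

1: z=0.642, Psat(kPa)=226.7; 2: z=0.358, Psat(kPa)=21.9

Pdew = 52.140 kPa

At the dew point ψ → 1, so Σzᵢ/Kᵢ = 1 with Kᵢ = Pᵢˢᵃᵗ/P ⇒ 1/P = Σzᵢ/Pᵢˢᵃᵗ.
1/P = 0.642/226.7 + 0.358/21.9 = 0.019179 ⇒ P = 52.140 kPa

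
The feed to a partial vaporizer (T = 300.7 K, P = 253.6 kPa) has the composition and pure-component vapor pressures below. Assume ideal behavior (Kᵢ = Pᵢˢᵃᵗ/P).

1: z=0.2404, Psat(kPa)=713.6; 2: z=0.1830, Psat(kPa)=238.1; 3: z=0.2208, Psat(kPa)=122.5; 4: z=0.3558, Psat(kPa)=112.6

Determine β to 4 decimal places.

Raoult's law: Kᵢ = Pᵢˢᵃᵗ/P = Pᵢˢᵃᵗ/253.6.
  K_1 = 713.6/253.6 = 2.813880, K_2 = 238.1/253.6 = 0.938880, K_3 = 122.5/253.6 = 0.483044, K_4 = 112.6/253.6 = 0.444006
Let β = V/F and solve Σ zᵢ(Kᵢ−1)/(1+β(Kᵢ−1)) = 0.
Check two-phase: ΣzᵢKᵢ = 1.1129 > 1 and Σzᵢ/Kᵢ = 1.5388 > 1, so g(0) = 0.1129 > 0 and g(1) = -0.5388 < 0.
Iterate (Newton) starting at β = 0.5:
  β = 0.5000: g = -0.21079, g' = -0.5365 → β = 0.1071
  β = 0.1071: g = 0.02266, g' = -0.7457 → β = 0.1375
  β = 0.1375: g = 0.00064, g' = -0.7047 → β = 0.1384
Converged at β = 0.1384.

β = 0.1384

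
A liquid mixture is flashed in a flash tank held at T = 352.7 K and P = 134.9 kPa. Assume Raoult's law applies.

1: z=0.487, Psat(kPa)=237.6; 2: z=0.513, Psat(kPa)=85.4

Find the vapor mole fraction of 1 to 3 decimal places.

y_1 = 0.573

Raoult's law: Kᵢ = Pᵢˢᵃᵗ/P = Pᵢˢᵃᵗ/134.9.
  K_1 = 237.6/134.9 = 1.76130, K_2 = 85.4/134.9 = 0.63306
Rachford–Rice: g(β) = Σ zᵢ(Kᵢ−1)/(1+β(Kᵢ−1)) = 0.
Check two-phase: ΣzᵢKᵢ = 1.183 > 1 and Σzᵢ/Kᵢ = 1.087 > 1, so g(0) = 0.183 > 0 and g(1) = -0.087 < 0.
Binary case is linear: z₁(K₁−1)(1+β(K₂−1)) + z₂(K₂−1)(1+β(K₁−1)) = 0
⇒ β = [z₁(K₁−1)+z₂(K₂−1)] / [−(K₁−1)(K₂−1)] = 0.1825/0.2794 = 0.653
Compositions from xᵢ = zᵢ/(1+β(Kᵢ−1)), yᵢ = Kᵢxᵢ:
  1: x = 0.325, y = 0.573
  2: x = 0.675, y = 0.427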